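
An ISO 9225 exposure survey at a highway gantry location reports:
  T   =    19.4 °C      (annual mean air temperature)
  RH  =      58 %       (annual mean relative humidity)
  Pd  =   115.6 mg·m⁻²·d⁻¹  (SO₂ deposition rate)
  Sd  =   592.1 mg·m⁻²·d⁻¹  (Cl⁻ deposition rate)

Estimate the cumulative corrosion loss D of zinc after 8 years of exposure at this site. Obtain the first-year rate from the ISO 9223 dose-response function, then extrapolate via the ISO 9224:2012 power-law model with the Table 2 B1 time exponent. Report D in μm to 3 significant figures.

D(8) = 34.0 μm

zinc: f(T) = -0.071·(T−10) [T>10 °C] = -0.6674
  Pd branch = 0.0129·Pd^0.44·e^(0.046·RH+f) = 0.7712 μm/a
  Sd branch = 0.0175·Sd^0.57·e^(0.008·RH+0.085·T) = 5.508 μm/a
  sum: 0.7712 + 5.508 → r_corr = 6.279 μm/a
ISO 9224: D(t) = r_corr · t^b with b = 0.813 (zinc, B1)
  D(8) = 6.279 × 8^0.813 = 6.279 × 5.423 = 34.05 μm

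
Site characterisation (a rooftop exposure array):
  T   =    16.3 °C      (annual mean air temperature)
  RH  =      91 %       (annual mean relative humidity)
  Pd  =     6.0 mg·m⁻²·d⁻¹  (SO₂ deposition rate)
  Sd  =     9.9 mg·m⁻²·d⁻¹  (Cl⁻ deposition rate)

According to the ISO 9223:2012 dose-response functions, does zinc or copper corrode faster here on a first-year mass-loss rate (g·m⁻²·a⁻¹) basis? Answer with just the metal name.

zinc: temperature factor f = -0.071·(6.3) = -0.4473
  SO₂ term: 0.0129·6.0^0.44·exp(0.046·91-0.4473) = 1.193
  Sd branch = 0.0175·Sd^0.57·e^(0.008·RH+0.085·T) = 0.5351 μm/a
  sum: 1.193 + 0.5351 → r_corr = 1.728 μm/a
  mass loss = 1.728 μm/a × 7.14 g/cm³ = 12.34 g·m⁻²·a⁻¹
copper: T>10 °C ⇒ hinge -0.080·(16.3−10) = -0.5040
  Pd branch = 0.0053·Pd^0.26·e^(0.059·RH+f) = 1.095 μm/a
  Cl⁻ term: 0.01025·9.9^0.27·exp(0.036·91+0.049·16.3) = 1.12
  r_corr = 1.095 + 1.12 = 2.215 μm/a
  mass loss = 2.215 μm/a × 8.96 g/cm³ = 19.85 g·m⁻²·a⁻¹
Ordering by g·m⁻²·a⁻¹: copper (19.8) > zinc (12.3)

copper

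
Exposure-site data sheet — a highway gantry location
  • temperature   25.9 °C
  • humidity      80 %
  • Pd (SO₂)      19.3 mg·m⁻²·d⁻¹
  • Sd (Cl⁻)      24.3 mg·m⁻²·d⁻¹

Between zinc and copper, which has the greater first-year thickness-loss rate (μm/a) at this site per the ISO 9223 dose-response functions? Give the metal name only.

zinc

zinc: f(T) = -0.071·(T−10) [T>10 °C] = -1.1289
  SO₂ term: 0.0129·19.3^0.44·exp(0.046·80-1.1289) = 0.6084
  Sd branch = 0.0175·Sd^0.57·e^(0.008·RH+0.085·T) = 1.849 μm/a
  r_corr = 0.6084 + 1.849 = 2.457 μm/a
copper: temperature factor f = -0.080·(15.9) = -1.2720
  Pd branch = 0.0053·Pd^0.26·e^(0.059·RH+f) = 0.3597 μm/a
  Sd branch = 0.01025·Sd^0.27·e^(0.036·RH+0.049·T) = 1.537 μm/a
  r_corr = 0.3597 + 1.537 = 1.897 μm/a
Ordering by μm/a: zinc (2.46) > copper (1.9)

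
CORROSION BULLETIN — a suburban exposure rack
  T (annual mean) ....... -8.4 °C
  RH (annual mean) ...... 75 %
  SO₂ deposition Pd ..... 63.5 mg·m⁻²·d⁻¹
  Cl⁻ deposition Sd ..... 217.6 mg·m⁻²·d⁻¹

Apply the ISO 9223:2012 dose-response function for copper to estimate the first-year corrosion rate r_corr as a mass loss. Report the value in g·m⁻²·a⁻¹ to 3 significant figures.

r_corr = 5.02 g·m⁻²·a⁻¹

copper: f(T) = +0.126·(T−10) [T≤10 °C] = -2.3184
  SO₂ term: 0.0053·63.5^0.26·exp(0.059·75-2.3184) = 0.1282
  Sd branch = 0.01025·Sd^0.27·e^(0.036·RH+0.049·T) = 0.4322 μm/a
  sum: 0.1282 + 0.4322 → r_corr = 0.5604 μm/a
Convert to mass loss: 0.5604 μm/a × 8.96 g/cm³ = 5.022 g·m⁻²·a⁻¹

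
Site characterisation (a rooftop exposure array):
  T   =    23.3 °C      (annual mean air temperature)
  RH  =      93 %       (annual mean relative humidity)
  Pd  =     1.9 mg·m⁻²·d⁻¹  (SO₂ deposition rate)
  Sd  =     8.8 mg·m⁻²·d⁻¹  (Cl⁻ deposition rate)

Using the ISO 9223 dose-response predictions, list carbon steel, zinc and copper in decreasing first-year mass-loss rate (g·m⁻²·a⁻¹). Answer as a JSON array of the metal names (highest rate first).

carbon steel: f(T) = -0.054·(T−10) [T>10 °C] = -0.7182
  SO₂ term: 1.77·1.9^0.52·exp(0.02·93-0.7182) = 7.741
  Cl⁻ term: 0.102·8.8^0.62·exp(0.033·93+0.04·23.3) = 21.47
  sum: 7.741 + 21.47 → r_corr = 29.21 μm/a
  mass loss = 29.21 μm/a × 7.85 g/cm³ = 229.3 g·m⁻²·a⁻¹
zinc: f(T) = -0.071·(T−10) [T>10 °C] = -0.9443
  SO₂ term: 0.0129·1.9^0.44·exp(0.046·93-0.9443) = 0.4798
  Cl⁻ term: 0.0175·8.8^0.57·exp(0.008·93+0.085·23.3) = 0.9218
  r_corr = 0.4798 + 0.9218 = 1.402 μm/a
  mass loss = 1.402 μm/a × 7.14 g/cm³ = 10.01 g·m⁻²·a⁻¹
copper: f(T) = -0.080·(T−10) [T>10 °C] = -1.0640
  Pd branch = 0.0053·Pd^0.26·e^(0.059·RH+f) = 0.522 μm/a
  Sd branch = 0.01025·Sd^0.27·e^(0.036·RH+0.049·T) = 1.643 μm/a
  sum: 0.522 + 1.643 → r_corr = 2.165 μm/a
  mass loss = 2.165 μm/a × 8.96 g/cm³ = 19.4 g·m⁻²·a⁻¹
Ordering by g·m⁻²·a⁻¹: carbon steel (229) > copper (19.4) > zinc (10)

["carbon steel", "copper", "zinc"]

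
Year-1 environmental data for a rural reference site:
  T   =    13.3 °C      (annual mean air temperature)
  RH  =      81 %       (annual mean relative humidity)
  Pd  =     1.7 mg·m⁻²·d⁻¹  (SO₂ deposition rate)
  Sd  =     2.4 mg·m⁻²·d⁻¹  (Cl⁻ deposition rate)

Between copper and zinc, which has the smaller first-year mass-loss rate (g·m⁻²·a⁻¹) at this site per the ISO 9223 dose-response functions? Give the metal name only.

copper: temperature factor f = -0.080·(3.3) = -0.2640
  Pd branch = 0.0053·Pd^0.26·e^(0.059·RH+f) = 0.5559 μm/a
  Cl⁻ term: 0.01025·2.4^0.27·exp(0.036·81+0.049·13.3) = 0.4601
  r_corr = 0.5559 + 0.4601 = 1.016 μm/a
  mass loss = 1.016 μm/a × 8.96 g/cm³ = 9.103 g·m⁻²·a⁻¹
zinc: T>10 °C ⇒ hinge -0.071·(13.3−10) = -0.2343
  SO₂ term: 0.0129·1.7^0.44·exp(0.046·81-0.2343) = 0.5351
  Cl⁻ term: 0.0175·2.4^0.57·exp(0.008·81+0.085·13.3) = 0.1707
  sum: 0.5351 + 0.1707 → r_corr = 0.7057 μm/a
  mass loss = 0.7057 μm/a × 7.14 g/cm³ = 5.039 g·m⁻²·a⁻¹
Ordering by g·m⁻²·a⁻¹: copper (9.1) > zinc (5.04)

zinc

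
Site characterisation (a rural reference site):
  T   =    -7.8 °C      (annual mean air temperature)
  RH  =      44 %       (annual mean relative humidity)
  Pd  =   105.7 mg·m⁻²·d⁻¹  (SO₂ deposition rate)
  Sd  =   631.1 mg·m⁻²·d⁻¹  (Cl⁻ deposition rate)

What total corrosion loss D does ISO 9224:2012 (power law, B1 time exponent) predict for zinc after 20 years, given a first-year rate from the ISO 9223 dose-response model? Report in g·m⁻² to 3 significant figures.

zinc: temperature factor f = +0.038·(-17.8) = -0.6764
  Pd branch = 0.0129·Pd^0.44·e^(0.046·RH+f) = 0.3859 μm/a
  Sd branch = 0.0175·Sd^0.57·e^(0.008·RH+0.085·T) = 0.5059 μm/a
  r_corr = 0.3859 + 0.5059 = 0.8917 μm/a
ISO 9224: D(t) = r_corr · t^b with b = 0.813 (zinc, B1)
  D(20) = 0.8917 × 20^0.813 = 0.8917 × 11.42 = 10.19 μm
  Mass loss = 10.19 μm × 7.14 g/cm³ = 72.72 g·m⁻²

D(20) = 72.7 g·m⁻²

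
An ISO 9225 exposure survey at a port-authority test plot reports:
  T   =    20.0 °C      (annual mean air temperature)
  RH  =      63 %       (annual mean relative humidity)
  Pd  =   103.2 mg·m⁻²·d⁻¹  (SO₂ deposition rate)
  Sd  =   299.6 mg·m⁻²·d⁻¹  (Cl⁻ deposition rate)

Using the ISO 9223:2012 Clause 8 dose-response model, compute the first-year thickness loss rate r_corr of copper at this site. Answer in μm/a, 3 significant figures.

copper: temperature factor f = -0.080·(10.0) = -0.8000
  Pd branch = 0.0053·Pd^0.26·e^(0.059·RH+f) = 0.3271 μm/a
  Sd branch = 0.01025·Sd^0.27·e^(0.036·RH+0.049·T) = 1.23 μm/a
  r_corr = 0.3271 + 1.23 = 1.557 μm/a

r_corr = 1.56 μm/a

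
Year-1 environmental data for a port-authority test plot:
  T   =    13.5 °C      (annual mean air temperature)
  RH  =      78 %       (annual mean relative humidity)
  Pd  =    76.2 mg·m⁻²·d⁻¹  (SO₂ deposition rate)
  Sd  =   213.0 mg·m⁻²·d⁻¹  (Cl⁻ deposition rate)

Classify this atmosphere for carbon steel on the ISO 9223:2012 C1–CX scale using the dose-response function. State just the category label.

carbon steel: T>10 °C ⇒ hinge -0.054·(13.5−10) = -0.1890
  SO₂ term: 1.77·76.2^0.52·exp(0.02·78-0.1890) = 66.38
  Sd branch = 0.102·Sd^0.62·e^(0.033·RH+0.04·T) = 63.77 μm/a
  r_corr = 66.38 + 63.77 = 130.1 μm/a
Category bounds: 80…200 μm/a bracket r_corr ⇒ C5

C5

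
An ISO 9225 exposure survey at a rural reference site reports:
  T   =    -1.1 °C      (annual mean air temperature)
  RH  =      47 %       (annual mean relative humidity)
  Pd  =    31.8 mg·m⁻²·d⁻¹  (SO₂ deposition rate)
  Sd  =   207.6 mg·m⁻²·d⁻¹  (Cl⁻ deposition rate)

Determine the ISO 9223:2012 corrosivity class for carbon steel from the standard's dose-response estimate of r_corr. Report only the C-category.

C2

carbon steel: f(T) = +0.150·(T−10) [T≤10 °C] = -1.6650
  sulphur-dioxide contribution → 5.181 μm/a
  chloride contribution → 12.58 μm/a
  total first-year rate 17.76 μm/a
17.8 μm/a falls in (1.3, 25] for carbon steel → category C2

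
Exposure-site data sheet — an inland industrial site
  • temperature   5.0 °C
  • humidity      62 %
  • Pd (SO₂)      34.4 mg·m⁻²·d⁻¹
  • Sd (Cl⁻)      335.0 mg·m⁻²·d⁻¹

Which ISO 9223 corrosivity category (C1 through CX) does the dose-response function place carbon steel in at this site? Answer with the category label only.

carbon steel: T≤10 °C ⇒ hinge +0.150·(5.0−10) = -0.7500
  Pd branch = 1.77·Pd^0.52·e^(0.02·RH+f) = 18.19 μm/a
  Cl⁻ term: 0.102·335.0^0.62·exp(0.033·62+0.04·5.0) = 35.44
  sum: 18.19 + 35.44 → r_corr = 53.63 μm/a
ISO 9223 Table 2 (carbon steel): 50 < 53.6 ≤ 80 μm/a ⇒ C4

C4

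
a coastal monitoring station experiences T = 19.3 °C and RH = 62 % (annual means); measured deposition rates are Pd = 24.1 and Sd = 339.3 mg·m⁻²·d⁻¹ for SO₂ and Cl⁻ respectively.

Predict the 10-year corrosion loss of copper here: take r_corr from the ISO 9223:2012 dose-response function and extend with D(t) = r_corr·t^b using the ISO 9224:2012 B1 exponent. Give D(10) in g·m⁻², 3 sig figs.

D(10) = 58.7 g·m⁻²

copper: temperature factor f = -0.080·(9.3) = -0.7440
  sulphur-dioxide contribution → 0.2234 μm/a
  chloride contribution → 1.186 μm/a
  ⇒ r_corr(copper) = 1.409 μm/a
Long-term exponent b (ISO 9224 Table 2, B1) = 0.667
  D(10) = 1.409 × 10^0.667 = 1.409 × 4.645 = 6.546 μm
  Mass loss = 6.546 μm × 8.96 g/cm³ = 58.66 g·m⁻²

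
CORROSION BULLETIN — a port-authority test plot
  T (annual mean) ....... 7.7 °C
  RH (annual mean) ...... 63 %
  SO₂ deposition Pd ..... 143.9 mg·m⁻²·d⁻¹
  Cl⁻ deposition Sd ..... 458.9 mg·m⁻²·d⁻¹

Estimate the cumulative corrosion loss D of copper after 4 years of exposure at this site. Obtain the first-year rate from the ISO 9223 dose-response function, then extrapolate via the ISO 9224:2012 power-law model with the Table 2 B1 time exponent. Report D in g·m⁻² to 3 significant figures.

copper: T≤10 °C ⇒ hinge +0.126·(7.7−10) = -0.2898
  sulphur-dioxide contribution → 0.594 μm/a
  chloride contribution → 0.7555 μm/a
  total first-year rate 1.349 μm/a
Power-law: D(4) = r_corr · 4^0.667
  D(4) = 1.349 × 4^0.667 = 1.349 × 2.521 = 3.402 μm
  Mass loss = 3.402 μm × 8.96 g/cm³ = 30.48 g·m⁻²

D(4) = 30.5 g·m⁻²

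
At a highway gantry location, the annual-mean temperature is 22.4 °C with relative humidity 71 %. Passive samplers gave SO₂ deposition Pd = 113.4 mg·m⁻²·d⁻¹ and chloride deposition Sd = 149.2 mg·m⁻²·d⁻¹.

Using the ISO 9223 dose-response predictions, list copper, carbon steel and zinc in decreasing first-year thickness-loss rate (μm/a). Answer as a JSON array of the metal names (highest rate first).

["carbon steel", "zinc", "copper"]

copper: T>10 °C ⇒ hinge -0.080·(22.4−10) = -0.9920
  SO₂ term: 0.0053·113.4^0.26·exp(0.059·71-0.9920) = 0.4435
  Cl⁻ term: 0.01025·149.2^0.27·exp(0.036·71+0.049·22.4) = 1.529
  sum: 0.4435 + 1.529 → r_corr = 1.972 μm/a
carbon steel: temperature factor f = -0.054·(12.4) = -0.6696
  SO₂ term: 1.77·113.4^0.52·exp(0.02·71-0.6696) = 43.88
  Sd branch = 0.102·Sd^0.62·e^(0.033·RH+0.04·T) = 57.95 μm/a
  r_corr = 43.88 + 57.95 = 101.8 μm/a
zinc: f(T) = -0.071·(T−10) [T>10 °C] = -0.8804
  SO₂ term: 0.0129·113.4^0.44·exp(0.046·71-0.8804) = 1.124
  Sd branch = 0.0175·Sd^0.57·e^(0.008·RH+0.085·T) = 3.595 μm/a
  sum: 1.124 + 3.595 → r_corr = 4.718 μm/a
Ordering by μm/a: carbon steel (102) > zinc (4.72) > copper (1.97)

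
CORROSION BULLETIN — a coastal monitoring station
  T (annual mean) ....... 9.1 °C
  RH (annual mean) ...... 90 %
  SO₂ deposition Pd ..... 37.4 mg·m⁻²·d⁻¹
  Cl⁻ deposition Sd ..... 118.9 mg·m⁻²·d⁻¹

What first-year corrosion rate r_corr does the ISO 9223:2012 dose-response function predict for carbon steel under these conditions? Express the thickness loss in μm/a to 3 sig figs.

r_corr = 117 μm/a

carbon steel: temperature factor f = +0.150·(-0.9) = -0.1350
  sulphur-dioxide contribution → 61.51 μm/a
  chloride contribution → 55.35 μm/a
  ⇒ r_corr(carbon steel) = 116.9 μm/a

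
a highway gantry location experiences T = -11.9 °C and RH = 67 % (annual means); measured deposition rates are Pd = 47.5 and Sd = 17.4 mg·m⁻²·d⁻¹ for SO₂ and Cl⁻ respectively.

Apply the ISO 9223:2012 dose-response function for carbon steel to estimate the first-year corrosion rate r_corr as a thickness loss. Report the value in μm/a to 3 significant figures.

carbon steel: temperature factor f = +0.150·(-21.9) = -3.2850
  SO₂ term: 1.77·47.5^0.52·exp(0.02·67-3.2850) = 1.884
  Sd branch = 0.102·Sd^0.62·e^(0.033·RH+0.04·T) = 3.398 μm/a
  r_corr = 1.884 + 3.398 = 5.282 μm/a

r_corr = 5.28 μm/a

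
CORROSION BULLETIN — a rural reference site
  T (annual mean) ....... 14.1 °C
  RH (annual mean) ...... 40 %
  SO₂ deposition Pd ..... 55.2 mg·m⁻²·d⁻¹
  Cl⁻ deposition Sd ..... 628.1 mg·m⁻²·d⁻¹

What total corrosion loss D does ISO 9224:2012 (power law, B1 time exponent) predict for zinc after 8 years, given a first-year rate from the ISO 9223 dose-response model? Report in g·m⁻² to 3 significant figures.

D(8) = 135 g·m⁻²

zinc: f(T) = -0.071·(T−10) [T>10 °C] = -0.2911
  Pd branch = 0.0129·Pd^0.44·e^(0.046·RH+f) = 0.3546 μm/a
  Cl⁻ term: 0.0175·628.1^0.57·exp(0.008·40+0.085·14.1) = 3.143
  r_corr = 0.3546 + 3.143 = 3.498 μm/a
ISO 9224: D(t) = r_corr · t^b with b = 0.813 (zinc, B1)
  D(8) = 3.498 × 8^0.813 = 3.498 × 5.423 = 18.97 μm
  Mass loss = 18.97 μm × 7.14 g/cm³ = 135.4 g·m⁻²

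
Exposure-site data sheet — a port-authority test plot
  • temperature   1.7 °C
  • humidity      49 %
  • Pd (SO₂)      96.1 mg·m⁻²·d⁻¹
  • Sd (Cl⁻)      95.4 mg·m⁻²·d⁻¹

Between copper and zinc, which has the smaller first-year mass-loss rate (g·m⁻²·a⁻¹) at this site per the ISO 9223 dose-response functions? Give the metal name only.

copper: f(T) = +0.126·(T−10) [T≤10 °C] = -1.0458
  Pd branch = 0.0053·Pd^0.26·e^(0.059·RH+f) = 0.1099 μm/a
  Sd branch = 0.01025·Sd^0.27·e^(0.036·RH+0.049·T) = 0.2226 μm/a
  r_corr = 0.1099 + 0.2226 = 0.3325 μm/a
  mass loss = 0.3325 μm/a × 8.96 g/cm³ = 2.979 g·m⁻²·a⁻¹
zinc: f(T) = +0.038·(T−10) [T≤10 °C] = -0.3154
  Pd branch = 0.0129·Pd^0.44·e^(0.046·RH+f) = 0.6682 μm/a
  Cl⁻ term: 0.0175·95.4^0.57·exp(0.008·49+0.085·1.7) = 0.4021
  r_corr = 0.6682 + 0.4021 = 1.07 μm/a
  mass loss = 1.07 μm/a × 7.14 g/cm³ = 7.642 g·m⁻²·a⁻¹
Ordering by g·m⁻²·a⁻¹: zinc (7.64) > copper (2.98)

copper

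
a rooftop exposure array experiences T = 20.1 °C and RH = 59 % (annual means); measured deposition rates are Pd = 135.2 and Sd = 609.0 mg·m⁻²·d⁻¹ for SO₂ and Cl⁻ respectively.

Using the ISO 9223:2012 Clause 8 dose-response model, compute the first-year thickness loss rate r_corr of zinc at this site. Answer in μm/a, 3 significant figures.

r_corr = 6.81 μm/a

zinc: T>10 °C ⇒ hinge -0.071·(20.1−10) = -0.7171
  sulphur-dioxide contribution → 0.8231 μm/a
  chloride contribution → 5.988 μm/a
  total first-year rate 6.811 μm/a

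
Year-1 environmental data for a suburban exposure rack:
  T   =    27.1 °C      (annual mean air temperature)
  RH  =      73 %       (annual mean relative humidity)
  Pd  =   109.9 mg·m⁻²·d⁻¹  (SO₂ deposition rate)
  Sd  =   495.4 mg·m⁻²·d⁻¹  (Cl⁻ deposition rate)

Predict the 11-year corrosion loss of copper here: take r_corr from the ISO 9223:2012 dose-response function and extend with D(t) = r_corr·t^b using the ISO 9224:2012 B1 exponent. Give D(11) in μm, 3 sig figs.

copper: temperature factor f = -0.080·(17.1) = -1.3680
  sulphur-dioxide contribution → 0.3399 μm/a
  chloride contribution → 2.86 μm/a
  ⇒ r_corr(copper) = 3.2 μm/a
Long-term exponent b (ISO 9224 Table 2, B1) = 0.667
  D(11) = 3.2 × 11^0.667 = 3.2 × 4.95 = 15.84 μm

D(11) = 15.8 μm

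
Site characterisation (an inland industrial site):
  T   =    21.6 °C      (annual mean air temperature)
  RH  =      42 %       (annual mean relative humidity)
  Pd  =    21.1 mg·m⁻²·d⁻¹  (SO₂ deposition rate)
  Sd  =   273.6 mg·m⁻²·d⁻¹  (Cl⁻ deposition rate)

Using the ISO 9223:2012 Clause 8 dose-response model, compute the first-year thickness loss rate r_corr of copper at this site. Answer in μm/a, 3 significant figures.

copper: temperature factor f = -0.080·(11.6) = -0.9280
  sulphur-dioxide contribution → 0.05518 μm/a
  chloride contribution → 0.6096 μm/a
  total first-year rate 0.6648 μm/a

r_corr = 0.665 μm/a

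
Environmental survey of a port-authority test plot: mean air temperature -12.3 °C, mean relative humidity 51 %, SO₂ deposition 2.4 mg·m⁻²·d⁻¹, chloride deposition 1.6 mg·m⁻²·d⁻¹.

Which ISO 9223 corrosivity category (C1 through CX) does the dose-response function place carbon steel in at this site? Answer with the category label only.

C1

carbon steel: T≤10 °C ⇒ hinge +0.150·(-12.3−10) = -3.3450
  Pd branch = 1.77·Pd^0.52·e^(0.02·RH+f) = 0.2729 μm/a
  Sd branch = 0.102·Sd^0.62·e^(0.033·RH+0.04·T) = 0.4492 μm/a
  r_corr = 0.2729 + 0.4492 = 0.722 μm/a
0.722 μm/a falls in (0, 1.3] for carbon steel → category C1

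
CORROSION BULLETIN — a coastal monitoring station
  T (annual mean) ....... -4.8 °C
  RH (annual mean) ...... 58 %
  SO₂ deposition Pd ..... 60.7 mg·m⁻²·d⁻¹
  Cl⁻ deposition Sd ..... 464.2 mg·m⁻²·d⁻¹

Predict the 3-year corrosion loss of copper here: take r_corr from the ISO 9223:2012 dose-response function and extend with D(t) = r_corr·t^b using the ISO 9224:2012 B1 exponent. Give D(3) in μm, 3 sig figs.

D(3) = 0.866 μm

copper: f(T) = +0.126·(T−10) [T≤10 °C] = -1.8648
  Pd branch = 0.0053·Pd^0.26·e^(0.059·RH+f) = 0.07315 μm/a
  Cl⁻ term: 0.01025·464.2^0.27·exp(0.036·58+0.049·-4.8) = 0.3431
  r_corr = 0.07315 + 0.3431 = 0.4162 μm/a
Power-law: D(3) = r_corr · 3^0.667
  D(3) = 0.4162 × 3^0.667 = 0.4162 × 2.081 = 0.8661 μm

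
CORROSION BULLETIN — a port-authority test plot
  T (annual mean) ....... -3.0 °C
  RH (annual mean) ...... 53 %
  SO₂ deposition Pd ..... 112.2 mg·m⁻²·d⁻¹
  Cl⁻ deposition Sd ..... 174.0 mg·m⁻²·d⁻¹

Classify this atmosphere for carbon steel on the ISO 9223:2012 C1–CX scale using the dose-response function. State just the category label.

carbon steel: f(T) = +0.150·(T−10) [T≤10 °C] = -1.9500
  sulphur-dioxide contribution → 8.462 μm/a
  chloride contribution → 12.74 μm/a
  total first-year rate 21.2 μm/a
ISO 9223 Table 2 (carbon steel): 1.3 < 21.2 ≤ 25 μm/a ⇒ C2

C2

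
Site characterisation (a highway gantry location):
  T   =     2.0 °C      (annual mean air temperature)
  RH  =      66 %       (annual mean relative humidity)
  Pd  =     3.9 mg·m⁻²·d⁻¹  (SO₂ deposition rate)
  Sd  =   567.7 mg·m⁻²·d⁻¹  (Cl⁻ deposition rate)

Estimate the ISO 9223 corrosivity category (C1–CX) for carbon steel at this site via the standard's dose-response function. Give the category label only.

carbon steel: T≤10 °C ⇒ hinge +0.150·(2.0−10) = -1.2000
  Pd branch = 1.77·Pd^0.52·e^(0.02·RH+f) = 4.05 μm/a
  Sd branch = 0.102·Sd^0.62·e^(0.033·RH+0.04·T) = 49.75 μm/a
  r_corr = 4.05 + 49.75 = 53.8 μm/a
Category bounds: 50…80 μm/a bracket r_corr ⇒ C4

C4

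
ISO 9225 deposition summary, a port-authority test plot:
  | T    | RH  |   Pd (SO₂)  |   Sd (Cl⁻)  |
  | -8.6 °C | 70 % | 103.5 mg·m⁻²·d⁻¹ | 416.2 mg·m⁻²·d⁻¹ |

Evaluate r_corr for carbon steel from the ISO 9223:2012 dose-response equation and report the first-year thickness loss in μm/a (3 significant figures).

r_corr = 35.6 μm/a

carbon steel: temperature factor f = +0.150·(-18.6) = -2.7900
  SO₂ term: 1.77·103.5^0.52·exp(0.02·70-2.7900) = 4.921
  Cl⁻ term: 0.102·416.2^0.62·exp(0.033·70+0.04·-8.6) = 30.65
  r_corr = 4.921 + 30.65 = 35.57 μm/a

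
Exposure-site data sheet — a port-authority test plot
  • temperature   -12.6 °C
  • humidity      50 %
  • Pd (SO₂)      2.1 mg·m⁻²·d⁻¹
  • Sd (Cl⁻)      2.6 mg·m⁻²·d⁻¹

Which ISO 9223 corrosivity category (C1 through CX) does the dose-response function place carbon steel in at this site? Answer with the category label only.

C1

carbon steel: T≤10 °C ⇒ hinge +0.150·(-12.6−10) = -3.3900
  sulphur-dioxide contribution → 0.2385 μm/a
  chloride contribution → 0.5802 μm/a
  ⇒ r_corr(carbon steel) = 0.8188 μm/a
0.819 μm/a falls in (0, 1.3] for carbon steel → category C1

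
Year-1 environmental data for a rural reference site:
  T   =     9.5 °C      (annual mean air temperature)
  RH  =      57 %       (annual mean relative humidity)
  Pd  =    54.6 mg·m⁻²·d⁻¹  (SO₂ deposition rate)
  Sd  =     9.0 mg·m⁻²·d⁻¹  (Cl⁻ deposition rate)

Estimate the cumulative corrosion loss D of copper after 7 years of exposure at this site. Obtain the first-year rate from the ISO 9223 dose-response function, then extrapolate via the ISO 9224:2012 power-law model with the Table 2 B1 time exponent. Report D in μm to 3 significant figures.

copper: T≤10 °C ⇒ hinge +0.126·(9.5−10) = -0.0630
  SO₂ term: 0.0053·54.6^0.26·exp(0.059·57-0.0630) = 0.4066
  Cl⁻ term: 0.01025·9.0^0.27·exp(0.036·57+0.049·9.5) = 0.23
  sum: 0.4066 + 0.23 → r_corr = 0.6365 μm/a
ISO 9224: D(t) = r_corr · t^b with b = 0.667 (copper, B1)
  D(7) = 0.6365 × 7^0.667 = 0.6365 × 3.662 = 2.331 μm

D(7) = 2.33 μm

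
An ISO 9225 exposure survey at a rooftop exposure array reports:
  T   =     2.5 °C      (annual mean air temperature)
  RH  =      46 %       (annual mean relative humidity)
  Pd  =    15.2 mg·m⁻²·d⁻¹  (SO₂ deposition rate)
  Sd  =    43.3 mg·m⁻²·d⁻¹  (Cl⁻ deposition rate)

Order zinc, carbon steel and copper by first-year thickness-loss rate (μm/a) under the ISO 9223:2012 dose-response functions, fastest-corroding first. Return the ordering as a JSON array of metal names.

["carbon steel", "zinc", "copper"]

zinc: f(T) = +0.038·(T−10) [T≤10 °C] = -0.2850
  sulphur-dioxide contribution → 0.2666 μm/a
  chloride contribution → 0.2679 μm/a
  total first-year rate 0.5344 μm/a
carbon steel: T≤10 °C ⇒ hinge +0.150·(2.5−10) = -1.1250
  sulphur-dioxide contribution → 5.936 μm/a
  chloride contribution → 5.32 μm/a
  ⇒ r_corr(carbon steel) = 11.26 μm/a
copper: T≤10 °C ⇒ hinge +0.126·(2.5−10) = -0.9450
  sulphur-dioxide contribution → 0.06307 μm/a
  chloride contribution → 0.1679 μm/a
  total first-year rate 0.2309 μm/a
Ordering by μm/a: carbon steel (11.3) > zinc (0.534) > copper (0.231)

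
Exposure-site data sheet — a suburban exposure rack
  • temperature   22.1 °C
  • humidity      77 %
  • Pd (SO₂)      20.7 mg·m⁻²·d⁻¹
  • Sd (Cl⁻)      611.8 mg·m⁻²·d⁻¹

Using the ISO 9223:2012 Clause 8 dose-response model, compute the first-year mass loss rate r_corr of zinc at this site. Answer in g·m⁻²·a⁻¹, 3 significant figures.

zinc: T>10 °C ⇒ hinge -0.071·(22.1−10) = -0.8591
  sulphur-dioxide contribution → 0.7158 μm/a
  chloride contribution → 8.218 μm/a
  ⇒ r_corr(zinc) = 8.934 μm/a
Convert to mass loss: 8.934 μm/a × 7.14 g/cm³ = 63.79 g·m⁻²·a⁻¹

r_corr = 63.8 g·m⁻²·a⁻¹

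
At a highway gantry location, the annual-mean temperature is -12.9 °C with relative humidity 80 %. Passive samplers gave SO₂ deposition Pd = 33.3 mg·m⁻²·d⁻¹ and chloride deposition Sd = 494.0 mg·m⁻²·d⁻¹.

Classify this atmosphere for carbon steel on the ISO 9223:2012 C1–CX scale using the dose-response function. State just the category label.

carbon steel: f(T) = +0.150·(T−10) [T≤10 °C] = -3.4350
  SO₂ term: 1.77·33.3^0.52·exp(0.02·80-3.4350) = 1.749
  Sd branch = 0.102·Sd^0.62·e^(0.033·RH+0.04·T) = 39.92 μm/a
  sum: 1.749 + 39.92 → r_corr = 41.67 μm/a
41.7 μm/a falls in (25, 50] for carbon steel → category C3

C3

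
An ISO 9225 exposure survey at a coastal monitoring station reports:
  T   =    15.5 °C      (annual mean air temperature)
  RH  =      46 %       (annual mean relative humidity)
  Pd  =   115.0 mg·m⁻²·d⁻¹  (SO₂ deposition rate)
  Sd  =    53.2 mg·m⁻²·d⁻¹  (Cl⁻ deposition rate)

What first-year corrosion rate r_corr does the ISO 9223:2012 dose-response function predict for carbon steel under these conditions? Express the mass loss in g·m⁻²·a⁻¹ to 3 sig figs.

carbon steel: T>10 °C ⇒ hinge -0.054·(15.5−10) = -0.2970
  sulphur-dioxide contribution → 38.91 μm/a
  chloride contribution → 10.17 μm/a
  total first-year rate 49.08 μm/a
Convert to mass loss: 49.08 μm/a × 7.85 g/cm³ = 385.3 g·m⁻²·a⁻¹

r_corr = 385 g·m⁻²·a⁻¹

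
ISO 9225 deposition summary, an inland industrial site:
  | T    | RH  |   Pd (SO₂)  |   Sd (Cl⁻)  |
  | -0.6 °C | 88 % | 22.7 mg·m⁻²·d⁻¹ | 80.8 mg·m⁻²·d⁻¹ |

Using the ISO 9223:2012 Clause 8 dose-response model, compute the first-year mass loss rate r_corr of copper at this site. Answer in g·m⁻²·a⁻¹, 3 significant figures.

copper: f(T) = +0.126·(T−10) [T≤10 °C] = -1.3356
  Pd branch = 0.0053·Pd^0.26·e^(0.059·RH+f) = 0.5645 μm/a
  Cl⁻ term: 0.01025·80.8^0.27·exp(0.036·88+0.049·-0.6) = 0.7741
  sum: 0.5645 + 0.7741 → r_corr = 1.339 μm/a
Convert to mass loss: 1.339 μm/a × 8.96 g/cm³ = 11.99 g·m⁻²·a⁻¹

r_corr = 12.0 g·m⁻²·a⁻¹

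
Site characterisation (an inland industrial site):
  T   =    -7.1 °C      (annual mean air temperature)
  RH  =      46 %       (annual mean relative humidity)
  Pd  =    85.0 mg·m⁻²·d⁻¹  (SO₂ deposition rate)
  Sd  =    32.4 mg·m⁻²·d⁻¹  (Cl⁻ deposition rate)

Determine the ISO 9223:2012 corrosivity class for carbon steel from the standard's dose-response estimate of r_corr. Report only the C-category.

C2

carbon steel: f(T) = +0.150·(T−10) [T≤10 °C] = -2.5650
  sulphur-dioxide contribution → 3.442 μm/a
  chloride contribution → 3.027 μm/a
  total first-year rate 6.47 μm/a
ISO 9223 Table 2 (carbon steel): 1.3 < 6.47 ≤ 25 μm/a ⇒ C2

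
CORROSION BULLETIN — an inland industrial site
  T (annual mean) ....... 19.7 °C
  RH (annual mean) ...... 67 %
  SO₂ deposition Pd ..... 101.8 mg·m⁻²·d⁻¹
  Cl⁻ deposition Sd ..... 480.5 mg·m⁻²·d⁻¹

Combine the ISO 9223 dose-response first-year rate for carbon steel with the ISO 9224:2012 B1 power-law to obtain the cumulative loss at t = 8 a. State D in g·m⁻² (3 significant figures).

D(8) = 3.22e+03 g·m⁻²

carbon steel: T>10 °C ⇒ hinge -0.054·(19.7−10) = -0.5238
  sulphur-dioxide contribution → 44.31 μm/a
  chloride contribution → 94.12 μm/a
  total first-year rate 138.4 μm/a
ISO 9224: D(t) = r_corr · t^b with b = 0.523 (carbon steel, B1)
  D(8) = 138.4 × 8^0.523 = 138.4 × 2.967 = 410.7 μm
  Mass loss = 410.7 μm × 7.85 g/cm³ = 3224 g·m⁻²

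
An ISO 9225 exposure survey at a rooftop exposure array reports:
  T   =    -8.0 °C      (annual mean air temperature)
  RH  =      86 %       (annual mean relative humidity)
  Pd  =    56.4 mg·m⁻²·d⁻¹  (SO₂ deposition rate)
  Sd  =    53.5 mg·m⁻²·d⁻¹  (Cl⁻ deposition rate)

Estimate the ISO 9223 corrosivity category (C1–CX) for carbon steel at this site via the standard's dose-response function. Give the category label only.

C2

carbon steel: temperature factor f = +0.150·(-18.0) = -2.7000
  SO₂ term: 1.77·56.4^0.52·exp(0.02·86-2.7000) = 5.408
  Sd branch = 0.102·Sd^0.62·e^(0.033·RH+0.04·T) = 14.92 μm/a
  sum: 5.408 + 14.92 → r_corr = 20.33 μm/a
20.3 μm/a falls in (1.3, 25] for carbon steel → category C2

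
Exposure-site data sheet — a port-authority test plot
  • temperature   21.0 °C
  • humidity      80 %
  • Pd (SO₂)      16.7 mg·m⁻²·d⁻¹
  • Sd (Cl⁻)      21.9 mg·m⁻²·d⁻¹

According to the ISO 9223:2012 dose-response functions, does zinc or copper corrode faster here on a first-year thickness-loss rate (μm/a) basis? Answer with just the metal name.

zinc

zinc: temperature factor f = -0.071·(11.0) = -0.7810
  Pd branch = 0.0129·Pd^0.44·e^(0.046·RH+f) = 0.8084 μm/a
  Cl⁻ term: 0.0175·21.9^0.57·exp(0.008·80+0.085·21.0) = 1.149
  sum: 0.8084 + 1.149 → r_corr = 1.957 μm/a
copper: T>10 °C ⇒ hinge -0.080·(21.0−10) = -0.8800
  SO₂ term: 0.0053·16.7^0.26·exp(0.059·80-0.8800) = 0.5127
  Cl⁻ term: 0.01025·21.9^0.27·exp(0.036·80+0.049·21.0) = 1.176
  sum: 0.5127 + 1.176 → r_corr = 1.688 μm/a
Ordering by μm/a: zinc (1.96) > copper (1.69)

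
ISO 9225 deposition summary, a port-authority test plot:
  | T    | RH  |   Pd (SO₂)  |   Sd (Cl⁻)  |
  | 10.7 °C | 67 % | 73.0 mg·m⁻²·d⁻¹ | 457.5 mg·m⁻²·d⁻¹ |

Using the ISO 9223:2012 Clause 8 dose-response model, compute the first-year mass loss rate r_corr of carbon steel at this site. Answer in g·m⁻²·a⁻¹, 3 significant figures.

r_corr = 976 g·m⁻²·a⁻¹

carbon steel: T>10 °C ⇒ hinge -0.054·(10.7−10) = -0.0378
  SO₂ term: 1.77·73.0^0.52·exp(0.02·67-0.0378) = 60.6
  Sd branch = 0.102·Sd^0.62·e^(0.033·RH+0.04·T) = 63.7 μm/a
  sum: 60.6 + 63.7 → r_corr = 124.3 μm/a
Convert to mass loss: 124.3 μm/a × 7.85 g/cm³ = 975.7 g·m⁻²·a⁻¹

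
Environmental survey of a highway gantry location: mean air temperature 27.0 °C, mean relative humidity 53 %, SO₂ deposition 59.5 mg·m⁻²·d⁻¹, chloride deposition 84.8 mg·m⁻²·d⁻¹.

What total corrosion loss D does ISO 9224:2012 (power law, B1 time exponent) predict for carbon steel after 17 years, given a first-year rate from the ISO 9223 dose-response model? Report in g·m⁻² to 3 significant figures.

carbon steel: T>10 °C ⇒ hinge -0.054·(27.0−10) = -0.9180
  SO₂ term: 1.77·59.5^0.52·exp(0.02·53-0.9180) = 17.08
  Cl⁻ term: 0.102·84.8^0.62·exp(0.033·53+0.04·27.0) = 27.09
  sum: 17.08 + 27.09 → r_corr = 44.17 μm/a
Long-term exponent b (ISO 9224 Table 2, B1) = 0.523
  D(17) = 44.17 × 17^0.523 = 44.17 × 4.401 = 194.4 μm
  Mass loss = 194.4 μm × 7.85 g/cm³ = 1526 g·m⁻²

D(17) = 1.53e+03 g·m⁻²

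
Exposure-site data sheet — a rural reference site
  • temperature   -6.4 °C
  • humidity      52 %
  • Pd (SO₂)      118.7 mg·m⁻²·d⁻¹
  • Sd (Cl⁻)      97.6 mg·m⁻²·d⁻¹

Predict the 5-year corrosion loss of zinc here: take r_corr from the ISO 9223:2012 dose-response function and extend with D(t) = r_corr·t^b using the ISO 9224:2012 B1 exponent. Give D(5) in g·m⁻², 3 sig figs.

D(5) = 21.9 g·m⁻²

zinc: T≤10 °C ⇒ hinge +0.038·(-6.4−10) = -0.6232
  Pd branch = 0.0129·Pd^0.44·e^(0.046·RH+f) = 0.6188 μm/a
  Cl⁻ term: 0.0175·97.6^0.57·exp(0.008·52+0.085·-6.4) = 0.2096
  sum: 0.6188 + 0.2096 → r_corr = 0.8284 μm/a
ISO 9224: D(t) = r_corr · t^b with b = 0.813 (zinc, B1)
  D(5) = 0.8284 × 5^0.813 = 0.8284 × 3.701 = 3.065 μm
  Mass loss = 3.065 μm × 7.14 g/cm³ = 21.89 g·m⁻²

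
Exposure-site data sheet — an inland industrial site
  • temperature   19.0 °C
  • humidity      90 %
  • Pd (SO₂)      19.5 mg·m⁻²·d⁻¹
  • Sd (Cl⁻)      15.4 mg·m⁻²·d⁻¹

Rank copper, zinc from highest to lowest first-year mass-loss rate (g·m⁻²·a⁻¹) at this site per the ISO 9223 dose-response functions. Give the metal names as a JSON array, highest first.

["copper", "zinc"]

copper: T>10 °C ⇒ hinge -0.080·(19.0−10) = -0.7200
  sulphur-dioxide contribution → 1.13 μm/a
  chloride contribution → 1.389 μm/a
  ⇒ r_corr(copper) = 2.519 μm/a
  mass loss = 2.519 μm/a × 8.96 g/cm³ = 22.57 g·m⁻²·a⁻¹
zinc: T>10 °C ⇒ hinge -0.071·(19.0−10) = -0.6390
  sulphur-dioxide contribution → 1.58 μm/a
  chloride contribution → 0.859 μm/a
  ⇒ r_corr(zinc) = 2.439 μm/a
  mass loss = 2.439 μm/a × 7.14 g/cm³ = 17.41 g·m⁻²·a⁻¹
Ordering by g·m⁻²·a⁻¹: copper (22.6) > zinc (17.4)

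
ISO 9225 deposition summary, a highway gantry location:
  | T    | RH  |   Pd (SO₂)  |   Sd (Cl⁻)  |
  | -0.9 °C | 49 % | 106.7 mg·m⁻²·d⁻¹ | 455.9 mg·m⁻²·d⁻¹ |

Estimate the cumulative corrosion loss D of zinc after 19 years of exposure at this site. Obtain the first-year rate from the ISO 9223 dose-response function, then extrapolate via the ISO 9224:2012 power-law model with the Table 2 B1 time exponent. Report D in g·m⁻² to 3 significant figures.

zinc: temperature factor f = +0.038·(-10.9) = -0.4142
  SO₂ term: 0.0129·106.7^0.44·exp(0.046·49-0.4142) = 0.6339
  Sd branch = 0.0175·Sd^0.57·e^(0.008·RH+0.085·T) = 0.7863 μm/a
  sum: 0.6339 + 0.7863 → r_corr = 1.42 μm/a
ISO 9224: D(t) = r_corr · t^b with b = 0.813 (zinc, B1)
  D(19) = 1.42 × 19^0.813 = 1.42 × 10.96 = 15.56 μm
  Mass loss = 15.56 μm × 7.14 g/cm³ = 111.1 g·m⁻²

D(19) = 111 g·m⁻²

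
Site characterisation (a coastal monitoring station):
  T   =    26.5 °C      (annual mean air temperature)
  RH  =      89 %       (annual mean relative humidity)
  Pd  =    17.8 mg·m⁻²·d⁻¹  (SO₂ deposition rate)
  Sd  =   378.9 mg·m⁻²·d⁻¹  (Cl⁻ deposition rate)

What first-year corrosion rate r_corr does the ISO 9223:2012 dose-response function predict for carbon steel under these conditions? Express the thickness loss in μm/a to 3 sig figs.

r_corr = 240 μm/a

carbon steel: f(T) = -0.054·(T−10) [T>10 °C] = -0.8910
  sulphur-dioxide contribution → 19.24 μm/a
  chloride contribution → 220.4 μm/a
  total first-year rate 239.6 μm/a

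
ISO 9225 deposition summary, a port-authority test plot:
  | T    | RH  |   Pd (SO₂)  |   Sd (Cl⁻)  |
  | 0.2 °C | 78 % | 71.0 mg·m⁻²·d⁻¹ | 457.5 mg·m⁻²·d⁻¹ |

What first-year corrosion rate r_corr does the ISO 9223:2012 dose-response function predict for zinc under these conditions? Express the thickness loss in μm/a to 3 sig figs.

r_corr = 3.19 μm/a

zinc: f(T) = +0.038·(T−10) [T≤10 °C] = -0.3724
  sulphur-dioxide contribution → 2.097 μm/a
  chloride contribution → 1.091 μm/a
  total first-year rate 3.188 μm/a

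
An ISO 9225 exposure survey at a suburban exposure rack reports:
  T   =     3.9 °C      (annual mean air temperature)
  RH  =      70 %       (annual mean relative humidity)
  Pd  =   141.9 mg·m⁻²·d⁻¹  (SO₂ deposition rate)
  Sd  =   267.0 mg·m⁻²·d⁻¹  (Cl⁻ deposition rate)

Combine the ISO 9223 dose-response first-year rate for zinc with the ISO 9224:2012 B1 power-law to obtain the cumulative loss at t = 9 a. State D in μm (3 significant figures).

zinc: temperature factor f = +0.038·(-6.1) = -0.2318
  Pd branch = 0.0129·Pd^0.44·e^(0.046·RH+f) = 2.266 μm/a
  Cl⁻ term: 0.0175·267.0^0.57·exp(0.008·70+0.085·3.9) = 1.031
  r_corr = 2.266 + 1.031 = 3.297 μm/a
ISO 9224: D(t) = r_corr · t^b with b = 0.813 (zinc, B1)
  D(9) = 3.297 × 9^0.813 = 3.297 × 5.968 = 19.67 μm

D(9) = 19.7 μm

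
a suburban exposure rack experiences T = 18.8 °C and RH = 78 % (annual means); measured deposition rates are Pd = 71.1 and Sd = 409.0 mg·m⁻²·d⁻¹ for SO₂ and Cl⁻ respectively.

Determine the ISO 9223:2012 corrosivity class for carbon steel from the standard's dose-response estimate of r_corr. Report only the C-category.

C5

carbon steel: T>10 °C ⇒ hinge -0.054·(18.8−10) = -0.4752
  Pd branch = 1.77·Pd^0.52·e^(0.02·RH+f) = 48.09 μm/a
  Cl⁻ term: 0.102·409.0^0.62·exp(0.033·78+0.04·18.8) = 118.1
  r_corr = 48.09 + 118.1 = 166.2 μm/a
ISO 9223 Table 2 (carbon steel): 80 < 166 ≤ 200 μm/a ⇒ C5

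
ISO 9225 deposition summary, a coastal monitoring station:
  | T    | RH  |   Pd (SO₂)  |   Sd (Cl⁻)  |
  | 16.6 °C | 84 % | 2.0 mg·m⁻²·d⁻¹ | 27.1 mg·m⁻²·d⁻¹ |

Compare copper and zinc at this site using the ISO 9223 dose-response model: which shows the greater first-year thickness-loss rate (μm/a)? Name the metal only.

copper: f(T) = -0.080·(T−10) [T>10 °C] = -0.5280
  Pd branch = 0.0053·Pd^0.26·e^(0.059·RH+f) = 0.5316 μm/a
  Sd branch = 0.01025·Sd^0.27·e^(0.036·RH+0.049·T) = 1.159 μm/a
  sum: 0.5316 + 1.159 → r_corr = 1.691 μm/a
zinc: temperature factor f = -0.071·(6.6) = -0.4686
  SO₂ term: 0.0129·2.0^0.44·exp(0.046·84-0.4686) = 0.522
  Cl⁻ term: 0.0175·27.1^0.57·exp(0.008·84+0.085·16.6) = 0.9214
  sum: 0.522 + 0.9214 → r_corr = 1.443 μm/a
Ordering by μm/a: copper (1.69) > zinc (1.44)

copper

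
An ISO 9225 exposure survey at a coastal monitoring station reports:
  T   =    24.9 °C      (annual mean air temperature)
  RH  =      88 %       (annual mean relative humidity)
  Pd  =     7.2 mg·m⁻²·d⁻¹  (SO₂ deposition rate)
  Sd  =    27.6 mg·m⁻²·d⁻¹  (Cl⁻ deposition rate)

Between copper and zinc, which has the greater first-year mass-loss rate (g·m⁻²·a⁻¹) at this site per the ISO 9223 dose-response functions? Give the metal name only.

copper: T>10 °C ⇒ hinge -0.080·(24.9−10) = -1.1920
  SO₂ term: 0.0053·7.2^0.26·exp(0.059·88-1.1920) = 0.4835
  Sd branch = 0.01025·Sd^0.27·e^(0.036·RH+0.049·T) = 2.021 μm/a
  sum: 0.4835 + 2.021 → r_corr = 2.504 μm/a
  mass loss = 2.504 μm/a × 8.96 g/cm³ = 22.44 g·m⁻²·a⁻¹
zinc: f(T) = -0.071·(T−10) [T>10 °C] = -1.0579
  SO₂ term: 0.0129·7.2^0.44·exp(0.046·88-1.0579) = 0.6115
  Sd branch = 0.0175·Sd^0.57·e^(0.008·RH+0.085·T) = 1.947 μm/a
  sum: 0.6115 + 1.947 → r_corr = 2.558 μm/a
  mass loss = 2.558 μm/a × 7.14 g/cm³ = 18.27 g·m⁻²·a⁻¹
Ordering by g·m⁻²·a⁻¹: copper (22.4) > zinc (18.3)

copper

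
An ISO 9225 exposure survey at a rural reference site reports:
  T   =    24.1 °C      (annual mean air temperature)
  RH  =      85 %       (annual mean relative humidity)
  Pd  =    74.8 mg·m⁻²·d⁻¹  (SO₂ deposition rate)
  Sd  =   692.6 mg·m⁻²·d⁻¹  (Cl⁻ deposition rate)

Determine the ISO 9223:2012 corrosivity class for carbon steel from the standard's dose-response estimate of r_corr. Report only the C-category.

carbon steel: T>10 °C ⇒ hinge -0.054·(24.1−10) = -0.7614
  SO₂ term: 1.77·74.8^0.52·exp(0.02·85-0.7614) = 42.66
  Cl⁻ term: 0.102·692.6^0.62·exp(0.033·85+0.04·24.1) = 255
  sum: 42.66 + 255 → r_corr = 297.7 μm/a
ISO 9223 Table 2 (carbon steel): 200 < 298 ≤ 700 μm/a ⇒ CX

CX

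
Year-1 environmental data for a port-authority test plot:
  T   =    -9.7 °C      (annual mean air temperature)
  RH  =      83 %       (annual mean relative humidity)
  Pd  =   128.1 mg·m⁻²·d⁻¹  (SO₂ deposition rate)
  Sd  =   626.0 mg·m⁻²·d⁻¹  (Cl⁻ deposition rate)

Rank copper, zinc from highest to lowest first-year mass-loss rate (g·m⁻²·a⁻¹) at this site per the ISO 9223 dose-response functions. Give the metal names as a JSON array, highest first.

["zinc", "copper"]

copper: temperature factor f = +0.126·(-19.7) = -2.4822
  sulphur-dioxide contribution → 0.2094 μm/a
  chloride contribution → 0.7195 μm/a
  total first-year rate 0.9289 μm/a
  mass loss = 0.9289 μm/a × 8.96 g/cm³ = 8.323 g·m⁻²·a⁻¹
zinc: temperature factor f = +0.038·(-19.7) = -0.7486
  sulphur-dioxide contribution → 2.349 μm/a
  chloride contribution → 0.5853 μm/a
  ⇒ r_corr(zinc) = 2.935 μm/a
  mass loss = 2.935 μm/a × 7.14 g/cm³ = 20.95 g·m⁻²·a⁻¹
Ordering by g·m⁻²·a⁻¹: zinc (21) > copper (8.32)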